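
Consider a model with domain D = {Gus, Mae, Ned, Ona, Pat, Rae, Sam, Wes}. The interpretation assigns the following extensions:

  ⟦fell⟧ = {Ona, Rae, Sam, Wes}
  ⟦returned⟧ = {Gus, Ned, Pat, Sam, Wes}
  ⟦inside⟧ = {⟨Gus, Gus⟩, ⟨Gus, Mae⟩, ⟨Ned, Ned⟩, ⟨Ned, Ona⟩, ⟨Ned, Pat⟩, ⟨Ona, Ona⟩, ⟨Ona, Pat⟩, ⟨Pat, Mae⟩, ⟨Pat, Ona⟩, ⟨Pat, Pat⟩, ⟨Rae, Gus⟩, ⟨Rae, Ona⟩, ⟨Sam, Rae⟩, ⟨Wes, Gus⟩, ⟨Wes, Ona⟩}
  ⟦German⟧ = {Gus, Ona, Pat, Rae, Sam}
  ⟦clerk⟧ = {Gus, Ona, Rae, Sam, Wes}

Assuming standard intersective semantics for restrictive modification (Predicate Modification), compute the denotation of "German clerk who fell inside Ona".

⟦who fell⟧ = ⟦fell⟧ = {Ona, Rae, Sam, Wes}
⟦inside Ona⟧ = {x : ⟨x, Ona⟩ ∈ ⟦inside⟧} = {Ned, Ona, Pat, Rae, Wes}
⟦clerk⟧ = {Gus, Ona, Rae, Sam, Wes}
… ∩ ⟦who fell⟧ = {Gus, Ona, Rae, Sam, Wes} ∩ {Ona, Rae, Sam, Wes} = {Ona, Rae, Sam, Wes}
… ∩ ⟦inside Ona⟧ = {Ona, Rae, Sam, Wes} ∩ {Ned, Ona, Pat, Rae, Wes} = {Ona, Rae, Wes}
… ∩ ⟦German⟧ = {Ona, Rae, Wes} ∩ {Gus, Ona, Pat, Rae, Sam} = {Ona, Rae}
So ⟦German clerk who fell inside Ona⟧ = {Ona, Rae}.

{Ona, Rae}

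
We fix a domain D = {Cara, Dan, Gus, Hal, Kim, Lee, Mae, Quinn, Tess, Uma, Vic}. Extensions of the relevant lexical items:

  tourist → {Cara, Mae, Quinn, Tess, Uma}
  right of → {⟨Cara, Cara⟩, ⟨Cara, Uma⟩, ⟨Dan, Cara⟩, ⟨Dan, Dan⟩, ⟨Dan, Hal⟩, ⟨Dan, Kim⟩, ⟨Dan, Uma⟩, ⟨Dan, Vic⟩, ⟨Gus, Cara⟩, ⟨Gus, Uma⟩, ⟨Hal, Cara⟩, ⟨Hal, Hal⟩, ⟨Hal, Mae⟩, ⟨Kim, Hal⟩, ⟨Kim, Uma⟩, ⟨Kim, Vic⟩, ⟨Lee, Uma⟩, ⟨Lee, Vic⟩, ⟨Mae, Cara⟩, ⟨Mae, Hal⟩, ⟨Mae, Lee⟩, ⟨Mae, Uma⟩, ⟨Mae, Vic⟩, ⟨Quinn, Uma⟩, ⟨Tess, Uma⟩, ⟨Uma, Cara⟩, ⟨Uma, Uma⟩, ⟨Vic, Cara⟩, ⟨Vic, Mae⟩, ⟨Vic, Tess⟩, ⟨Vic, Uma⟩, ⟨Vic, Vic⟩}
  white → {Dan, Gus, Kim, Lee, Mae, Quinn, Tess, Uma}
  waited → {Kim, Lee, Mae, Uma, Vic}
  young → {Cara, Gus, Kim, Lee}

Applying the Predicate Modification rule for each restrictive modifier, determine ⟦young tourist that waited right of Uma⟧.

∅

⟦that waited⟧ = ⟦waited⟧ = {Kim, Lee, Mae, Uma, Vic}
⟦right of Uma⟧ = {x : ⟨x, Uma⟩ ∈ ⟦right of⟧} = {Cara, Dan, Gus, Kim, Lee, Mae, Quinn, Tess, Uma, Vic}
⟦tourist⟧ = {Cara, Mae, Quinn, Tess, Uma}
… ∩ ⟦that waited⟧ = {Cara, Mae, Quinn, Tess, Uma} ∩ {Kim, Lee, Mae, Uma, Vic} = {Mae, Uma}
… ∩ ⟦right of Uma⟧ = {Mae, Uma} ∩ {Cara, Dan, Gus, Kim, Lee, Mae, Quinn, Tess, Uma, Vic} = {Mae, Uma}
… ∩ ⟦young⟧ = {Mae, Uma} ∩ {Cara, Gus, Kim, Lee} = ∅
So ⟦young tourist that waited right of Uma⟧ = ∅.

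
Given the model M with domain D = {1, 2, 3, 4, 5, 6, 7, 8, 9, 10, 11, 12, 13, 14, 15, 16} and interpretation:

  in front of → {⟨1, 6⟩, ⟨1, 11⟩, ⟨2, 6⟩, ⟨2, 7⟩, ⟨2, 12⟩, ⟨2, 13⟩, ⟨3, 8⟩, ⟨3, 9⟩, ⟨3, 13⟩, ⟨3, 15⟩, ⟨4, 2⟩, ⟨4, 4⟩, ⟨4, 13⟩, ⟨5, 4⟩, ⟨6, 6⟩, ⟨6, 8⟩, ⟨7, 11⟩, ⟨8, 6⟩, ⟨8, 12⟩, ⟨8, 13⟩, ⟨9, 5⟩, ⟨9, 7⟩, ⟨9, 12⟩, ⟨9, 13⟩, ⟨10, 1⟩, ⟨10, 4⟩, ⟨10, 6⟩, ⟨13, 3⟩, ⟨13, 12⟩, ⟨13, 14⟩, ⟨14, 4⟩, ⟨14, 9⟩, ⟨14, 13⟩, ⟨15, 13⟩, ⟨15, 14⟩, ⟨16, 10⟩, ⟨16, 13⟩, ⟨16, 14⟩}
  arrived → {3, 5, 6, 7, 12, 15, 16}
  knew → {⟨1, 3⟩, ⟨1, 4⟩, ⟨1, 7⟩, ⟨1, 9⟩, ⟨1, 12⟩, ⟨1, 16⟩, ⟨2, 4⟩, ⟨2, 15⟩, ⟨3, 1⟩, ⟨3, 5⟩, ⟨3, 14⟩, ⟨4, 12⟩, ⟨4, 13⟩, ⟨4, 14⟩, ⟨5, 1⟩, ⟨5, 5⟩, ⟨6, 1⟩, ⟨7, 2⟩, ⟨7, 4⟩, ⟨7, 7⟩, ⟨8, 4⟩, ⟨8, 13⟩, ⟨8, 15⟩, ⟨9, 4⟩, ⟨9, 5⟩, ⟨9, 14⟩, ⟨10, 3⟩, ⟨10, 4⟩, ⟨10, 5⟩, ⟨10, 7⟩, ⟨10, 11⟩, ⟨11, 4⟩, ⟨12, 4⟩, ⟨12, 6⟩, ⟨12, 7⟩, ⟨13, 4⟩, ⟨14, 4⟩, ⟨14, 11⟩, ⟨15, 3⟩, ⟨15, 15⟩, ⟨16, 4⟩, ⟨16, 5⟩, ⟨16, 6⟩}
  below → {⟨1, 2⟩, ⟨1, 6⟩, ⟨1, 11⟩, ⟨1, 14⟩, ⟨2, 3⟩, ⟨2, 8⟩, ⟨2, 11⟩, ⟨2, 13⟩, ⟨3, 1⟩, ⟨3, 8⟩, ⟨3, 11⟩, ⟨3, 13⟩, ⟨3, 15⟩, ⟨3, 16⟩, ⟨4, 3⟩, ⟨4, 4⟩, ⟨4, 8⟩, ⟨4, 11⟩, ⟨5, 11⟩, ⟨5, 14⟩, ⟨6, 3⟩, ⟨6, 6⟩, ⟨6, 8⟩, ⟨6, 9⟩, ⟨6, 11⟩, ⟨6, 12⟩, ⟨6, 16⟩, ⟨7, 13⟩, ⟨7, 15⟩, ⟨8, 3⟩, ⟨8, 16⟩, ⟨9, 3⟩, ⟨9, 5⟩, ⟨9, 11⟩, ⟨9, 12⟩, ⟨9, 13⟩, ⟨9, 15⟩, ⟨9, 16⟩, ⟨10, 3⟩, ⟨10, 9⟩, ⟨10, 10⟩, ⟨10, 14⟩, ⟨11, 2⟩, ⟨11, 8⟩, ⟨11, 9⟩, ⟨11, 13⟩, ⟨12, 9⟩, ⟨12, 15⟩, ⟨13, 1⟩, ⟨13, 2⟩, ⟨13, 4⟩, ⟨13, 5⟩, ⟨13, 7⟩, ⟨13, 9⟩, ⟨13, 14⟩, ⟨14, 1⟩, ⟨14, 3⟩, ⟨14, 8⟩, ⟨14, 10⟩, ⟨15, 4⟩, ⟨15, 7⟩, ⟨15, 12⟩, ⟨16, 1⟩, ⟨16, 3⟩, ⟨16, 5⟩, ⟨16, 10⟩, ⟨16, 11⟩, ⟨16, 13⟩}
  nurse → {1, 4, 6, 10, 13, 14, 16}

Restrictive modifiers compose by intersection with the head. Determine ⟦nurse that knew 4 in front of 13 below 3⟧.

⟦that knew 4⟧ = {x : ⟨x, 4⟩ ∈ ⟦knew⟧} = {1, 2, 7, 8, 9, 10, 11, 12, 13, 14, 16}
⟦in front of 13⟧ = {x : ⟨x, 13⟩ ∈ ⟦in front of⟧} = {2, 3, 4, 8, 9, 14, 15, 16}
⟦below 3⟧ = {x : ⟨x, 3⟩ ∈ ⟦below⟧} = {2, 4, 6, 8, 9, 10, 14, 16}
⟦nurse⟧ = {1, 4, 6, 10, 13, 14, 16}
… ∩ ⟦that knew 4⟧ = {1, 4, 6, 10, 13, 14, 16} ∩ {1, 2, 7, 8, 9, 10, 11, 12, 13, 14, 16} = {1, 10, 13, 14, 16}
… ∩ ⟦in front of 13⟧ = {1, 10, 13, 14, 16} ∩ {2, 3, 4, 8, 9, 14, 15, 16} = {14, 16}
… ∩ ⟦below 3⟧ = {14, 16} ∩ {2, 4, 6, 8, 9, 10, 14, 16} = {14, 16}
So ⟦nurse that knew 4 in front of 13 below 3⟧ = {14, 16}.

{14, 16}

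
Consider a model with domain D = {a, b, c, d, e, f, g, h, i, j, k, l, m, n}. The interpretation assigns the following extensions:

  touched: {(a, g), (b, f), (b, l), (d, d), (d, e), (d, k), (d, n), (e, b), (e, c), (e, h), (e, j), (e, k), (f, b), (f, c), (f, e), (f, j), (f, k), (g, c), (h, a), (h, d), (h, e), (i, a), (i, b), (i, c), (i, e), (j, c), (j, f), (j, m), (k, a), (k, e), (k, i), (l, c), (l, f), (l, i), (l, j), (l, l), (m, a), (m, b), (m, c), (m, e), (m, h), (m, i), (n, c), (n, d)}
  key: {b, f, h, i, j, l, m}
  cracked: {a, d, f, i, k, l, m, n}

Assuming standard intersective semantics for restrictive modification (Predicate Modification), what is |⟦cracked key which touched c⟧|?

⟦which touched c⟧ = {x : ⟨x, c⟩ ∈ ⟦touched⟧} = {e, f, g, i, j, l, m, n}
⟦key⟧ = {b, f, h, i, j, l, m}
… ∩ ⟦which touched c⟧ = {b, f, h, i, j, l, m} ∩ {e, f, g, i, j, l, m, n} = {f, i, j, l, m}
… ∩ ⟦cracked⟧ = {f, i, j, l, m} ∩ {a, d, f, i, k, l, m, n} = {f, i, l, m}
⟦cracked key which touched c⟧ = {f, i, l, m}, so the cardinality is 4.

4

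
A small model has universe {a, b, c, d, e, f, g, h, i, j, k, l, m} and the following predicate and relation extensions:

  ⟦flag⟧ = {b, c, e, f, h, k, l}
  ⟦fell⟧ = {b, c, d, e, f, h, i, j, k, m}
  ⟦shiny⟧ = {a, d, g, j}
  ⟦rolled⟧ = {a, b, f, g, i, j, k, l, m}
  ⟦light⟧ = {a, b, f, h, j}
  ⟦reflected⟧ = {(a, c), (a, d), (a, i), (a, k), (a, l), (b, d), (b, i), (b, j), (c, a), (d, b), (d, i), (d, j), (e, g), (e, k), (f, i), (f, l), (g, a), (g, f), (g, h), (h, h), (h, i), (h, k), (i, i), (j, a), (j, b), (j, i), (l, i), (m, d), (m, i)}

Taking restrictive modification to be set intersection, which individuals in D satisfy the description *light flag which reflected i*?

⟦which reflected i⟧ = {x : ⟨x, i⟩ ∈ ⟦reflected⟧} = {a, b, d, f, h, i, j, l, m}
⟦flag⟧ = {b, c, e, f, h, k, l}
… ∩ ⟦which reflected i⟧ = {b, c, e, f, h, k, l} ∩ {a, b, d, f, h, i, j, l, m} = {b, f, h, l}
… ∩ ⟦light⟧ = {b, f, h, l} ∩ {a, b, f, h, j} = {b, f, h}
So ⟦light flag which reflected i⟧ = {b, f, h}.

{b, f, h}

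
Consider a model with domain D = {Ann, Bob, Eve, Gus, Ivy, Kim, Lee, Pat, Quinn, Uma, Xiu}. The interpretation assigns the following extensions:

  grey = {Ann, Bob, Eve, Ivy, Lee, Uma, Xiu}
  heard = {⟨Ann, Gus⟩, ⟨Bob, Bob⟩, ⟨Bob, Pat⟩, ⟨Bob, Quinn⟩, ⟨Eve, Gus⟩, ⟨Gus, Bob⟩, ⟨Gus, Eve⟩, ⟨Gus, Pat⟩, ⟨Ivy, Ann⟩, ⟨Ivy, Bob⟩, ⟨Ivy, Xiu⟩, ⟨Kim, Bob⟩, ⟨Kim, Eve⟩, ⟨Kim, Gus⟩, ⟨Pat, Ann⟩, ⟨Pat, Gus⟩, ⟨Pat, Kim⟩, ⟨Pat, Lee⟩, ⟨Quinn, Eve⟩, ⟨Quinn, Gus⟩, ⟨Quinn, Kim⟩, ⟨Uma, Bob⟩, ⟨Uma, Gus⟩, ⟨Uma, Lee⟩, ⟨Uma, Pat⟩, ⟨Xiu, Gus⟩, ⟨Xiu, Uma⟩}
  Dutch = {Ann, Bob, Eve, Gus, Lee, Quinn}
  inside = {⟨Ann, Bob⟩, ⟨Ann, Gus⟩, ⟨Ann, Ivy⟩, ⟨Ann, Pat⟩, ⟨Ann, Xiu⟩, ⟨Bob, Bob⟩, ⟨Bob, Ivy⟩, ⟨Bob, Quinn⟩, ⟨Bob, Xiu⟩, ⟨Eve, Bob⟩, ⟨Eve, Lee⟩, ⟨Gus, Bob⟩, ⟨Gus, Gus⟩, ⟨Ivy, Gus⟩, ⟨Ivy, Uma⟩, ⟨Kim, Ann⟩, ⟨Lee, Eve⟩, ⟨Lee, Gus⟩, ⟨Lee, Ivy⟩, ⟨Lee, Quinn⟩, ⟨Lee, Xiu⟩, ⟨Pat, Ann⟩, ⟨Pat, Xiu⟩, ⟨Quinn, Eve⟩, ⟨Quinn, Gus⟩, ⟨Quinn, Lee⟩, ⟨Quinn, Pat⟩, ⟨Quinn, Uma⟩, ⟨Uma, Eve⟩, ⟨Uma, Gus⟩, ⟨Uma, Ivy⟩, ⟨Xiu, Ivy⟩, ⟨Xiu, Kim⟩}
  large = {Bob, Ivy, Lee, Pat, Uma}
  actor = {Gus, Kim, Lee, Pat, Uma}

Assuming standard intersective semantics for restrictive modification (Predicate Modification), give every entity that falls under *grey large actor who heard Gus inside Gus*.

{Uma}

⟦who heard Gus⟧ = {x : ⟨x, Gus⟩ ∈ ⟦heard⟧} = {Ann, Eve, Kim, Pat, Quinn, Uma, Xiu}
⟦inside Gus⟧ = {x : ⟨x, Gus⟩ ∈ ⟦inside⟧} = {Ann, Gus, Ivy, Lee, Quinn, Uma}
⟦actor⟧ = {Gus, Kim, Lee, Pat, Uma}
… ∩ ⟦who heard Gus⟧ = {Gus, Kim, Lee, Pat, Uma} ∩ {Ann, Eve, Kim, Pat, Quinn, Uma, Xiu} = {Kim, Pat, Uma}
… ∩ ⟦inside Gus⟧ = {Kim, Pat, Uma} ∩ {Ann, Gus, Ivy, Lee, Quinn, Uma} = {Uma}
… ∩ ⟦grey⟧ = {Uma} ∩ {Ann, Bob, Eve, Ivy, Lee, Uma, Xiu} = {Uma}
… ∩ ⟦large⟧ = {Uma} ∩ {Bob, Ivy, Lee, Pat, Uma} = {Uma}
So ⟦grey large actor who heard Gus inside Gus⟧ = {Uma}.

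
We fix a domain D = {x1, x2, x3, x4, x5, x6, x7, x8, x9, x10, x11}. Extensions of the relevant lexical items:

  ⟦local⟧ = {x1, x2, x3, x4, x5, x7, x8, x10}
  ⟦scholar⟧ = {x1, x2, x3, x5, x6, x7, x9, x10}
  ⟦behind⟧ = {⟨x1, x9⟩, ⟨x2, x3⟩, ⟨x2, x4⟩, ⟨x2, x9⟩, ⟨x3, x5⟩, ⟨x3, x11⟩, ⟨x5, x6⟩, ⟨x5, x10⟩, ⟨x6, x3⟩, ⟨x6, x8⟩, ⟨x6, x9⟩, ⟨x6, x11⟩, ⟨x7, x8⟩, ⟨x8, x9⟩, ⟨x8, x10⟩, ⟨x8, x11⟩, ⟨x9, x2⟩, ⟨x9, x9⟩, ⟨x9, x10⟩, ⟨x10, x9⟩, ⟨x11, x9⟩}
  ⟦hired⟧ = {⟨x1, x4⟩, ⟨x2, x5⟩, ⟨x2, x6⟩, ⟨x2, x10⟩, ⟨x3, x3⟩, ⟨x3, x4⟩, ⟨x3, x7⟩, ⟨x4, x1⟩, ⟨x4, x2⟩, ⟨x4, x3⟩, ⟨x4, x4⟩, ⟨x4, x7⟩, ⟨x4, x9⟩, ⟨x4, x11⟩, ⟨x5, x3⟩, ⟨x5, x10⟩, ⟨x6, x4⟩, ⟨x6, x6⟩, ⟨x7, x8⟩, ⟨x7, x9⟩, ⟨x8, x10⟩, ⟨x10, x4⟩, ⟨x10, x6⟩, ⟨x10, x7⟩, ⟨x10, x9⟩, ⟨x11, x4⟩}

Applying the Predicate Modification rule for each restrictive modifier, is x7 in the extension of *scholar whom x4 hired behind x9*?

no

⟦whom x4 hired⟧ = {x : ⟨x4, x⟩ ∈ ⟦hired⟧} = {x1, x2, x3, x4, x7, x9, x11}
⟦behind x9⟧ = {x : ⟨x, x9⟩ ∈ ⟦behind⟧} = {x1, x2, x6, x8, x9, x10, x11}
⟦scholar⟧ = {x1, x2, x3, x5, x6, x7, x9, x10}
… ∩ ⟦whom x4 hired⟧ = {x1, x2, x3, x5, x6, x7, x9, x10} ∩ {x1, x2, x3, x4, x7, x9, x11} = {x1, x2, x3, x7, x9}
… ∩ ⟦behind x9⟧ = {x1, x2, x3, x7, x9} ∩ {x1, x2, x6, x8, x9, x10, x11} = {x1, x2, x9}
⟦scholar whom x4 hired behind x9⟧ = {x1, x2, x9}; x7 ∉ this set.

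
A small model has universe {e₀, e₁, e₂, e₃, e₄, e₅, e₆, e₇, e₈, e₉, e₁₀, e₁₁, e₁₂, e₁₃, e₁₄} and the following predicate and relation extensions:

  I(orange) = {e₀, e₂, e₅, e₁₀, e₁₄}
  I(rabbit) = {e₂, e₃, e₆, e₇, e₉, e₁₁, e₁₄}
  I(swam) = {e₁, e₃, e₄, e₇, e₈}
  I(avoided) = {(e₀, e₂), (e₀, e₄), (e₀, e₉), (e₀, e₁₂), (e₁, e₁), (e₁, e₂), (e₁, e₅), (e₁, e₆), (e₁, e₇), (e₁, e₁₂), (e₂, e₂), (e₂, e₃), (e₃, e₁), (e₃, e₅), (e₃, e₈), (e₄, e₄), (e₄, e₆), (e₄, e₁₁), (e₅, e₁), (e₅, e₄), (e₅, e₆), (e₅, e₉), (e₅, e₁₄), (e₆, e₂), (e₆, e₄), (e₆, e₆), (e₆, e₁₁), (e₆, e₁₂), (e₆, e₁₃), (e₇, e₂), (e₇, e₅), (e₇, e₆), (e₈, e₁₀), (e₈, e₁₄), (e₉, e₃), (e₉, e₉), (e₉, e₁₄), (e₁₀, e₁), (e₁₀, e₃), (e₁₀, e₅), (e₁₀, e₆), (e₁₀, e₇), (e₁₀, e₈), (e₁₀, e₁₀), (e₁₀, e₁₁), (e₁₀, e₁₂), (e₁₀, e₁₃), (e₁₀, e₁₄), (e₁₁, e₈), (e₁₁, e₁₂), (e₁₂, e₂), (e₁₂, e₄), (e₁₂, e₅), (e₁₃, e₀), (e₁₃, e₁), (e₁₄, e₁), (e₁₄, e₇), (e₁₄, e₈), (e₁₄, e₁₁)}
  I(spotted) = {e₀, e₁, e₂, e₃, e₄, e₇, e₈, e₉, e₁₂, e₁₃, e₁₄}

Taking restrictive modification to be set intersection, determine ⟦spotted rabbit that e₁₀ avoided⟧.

⟦that e₁₀ avoided⟧ = {x : ⟨e₁₀, x⟩ ∈ ⟦avoided⟧} = {e₁, e₃, e₅, e₆, e₇, e₈, e₁₀, e₁₁, e₁₂, e₁₃, e₁₄}
⟦rabbit⟧ = {e₂, e₃, e₆, e₇, e₉, e₁₁, e₁₄}
… ∩ ⟦that e₁₀ avoided⟧ = {e₂, e₃, e₆, e₇, e₉, e₁₁, e₁₄} ∩ {e₁, e₃, e₅, e₆, e₇, e₈, e₁₀, e₁₁, e₁₂, e₁₃, e₁₄} = {e₃, e₆, e₇, e₁₁, e₁₄}
… ∩ ⟦spotted⟧ = {e₃, e₆, e₇, e₁₁, e₁₄} ∩ {e₀, e₁, e₂, e₃, e₄, e₇, e₈, e₉, e₁₂, e₁₃, e₁₄} = {e₃, e₇, e₁₄}
So ⟦spotted rabbit that e₁₀ avoided⟧ = {e₃, e₇, e₁₄}.

{e₃, e₇, e₁₄}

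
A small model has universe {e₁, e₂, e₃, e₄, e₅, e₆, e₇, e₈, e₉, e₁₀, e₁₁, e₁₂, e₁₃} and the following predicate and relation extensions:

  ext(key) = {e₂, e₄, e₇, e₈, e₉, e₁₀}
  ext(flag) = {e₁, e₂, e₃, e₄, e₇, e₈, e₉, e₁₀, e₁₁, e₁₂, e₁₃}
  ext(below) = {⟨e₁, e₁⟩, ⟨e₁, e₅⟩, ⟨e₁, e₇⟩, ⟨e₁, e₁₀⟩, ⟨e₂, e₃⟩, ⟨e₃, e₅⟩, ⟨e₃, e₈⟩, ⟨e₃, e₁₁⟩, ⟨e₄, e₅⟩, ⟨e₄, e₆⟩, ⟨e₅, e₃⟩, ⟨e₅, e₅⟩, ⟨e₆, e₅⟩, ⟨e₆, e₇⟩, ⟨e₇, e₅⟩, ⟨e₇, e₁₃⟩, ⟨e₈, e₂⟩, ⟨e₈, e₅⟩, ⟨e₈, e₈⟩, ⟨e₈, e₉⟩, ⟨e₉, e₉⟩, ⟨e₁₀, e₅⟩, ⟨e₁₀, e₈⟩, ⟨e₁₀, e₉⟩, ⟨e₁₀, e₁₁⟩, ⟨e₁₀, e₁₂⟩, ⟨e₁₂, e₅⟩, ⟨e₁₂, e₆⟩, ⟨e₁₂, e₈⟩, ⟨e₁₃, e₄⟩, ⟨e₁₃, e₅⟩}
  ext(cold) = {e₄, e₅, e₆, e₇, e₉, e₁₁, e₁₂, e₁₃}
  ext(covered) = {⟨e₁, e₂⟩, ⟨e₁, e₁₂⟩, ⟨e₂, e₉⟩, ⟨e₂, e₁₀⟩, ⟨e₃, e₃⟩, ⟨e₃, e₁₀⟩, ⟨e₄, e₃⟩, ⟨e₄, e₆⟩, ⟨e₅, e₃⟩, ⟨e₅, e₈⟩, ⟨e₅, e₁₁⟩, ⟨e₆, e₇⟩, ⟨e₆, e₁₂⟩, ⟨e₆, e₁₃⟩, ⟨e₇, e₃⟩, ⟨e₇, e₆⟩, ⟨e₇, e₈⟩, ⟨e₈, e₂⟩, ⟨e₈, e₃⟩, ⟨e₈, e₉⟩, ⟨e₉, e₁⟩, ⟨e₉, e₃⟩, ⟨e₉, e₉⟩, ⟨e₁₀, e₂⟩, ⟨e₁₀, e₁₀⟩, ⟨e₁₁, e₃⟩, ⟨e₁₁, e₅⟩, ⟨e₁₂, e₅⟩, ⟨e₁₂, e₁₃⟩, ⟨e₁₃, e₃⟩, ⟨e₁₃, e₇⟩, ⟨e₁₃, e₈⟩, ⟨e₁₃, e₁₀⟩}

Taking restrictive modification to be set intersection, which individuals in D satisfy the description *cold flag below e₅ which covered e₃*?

{e₄, e₇, e₁₃}

⟦below e₅⟧ = {x : ⟨x, e₅⟩ ∈ ⟦below⟧} = {e₁, e₃, e₄, e₅, e₆, e₇, e₈, e₁₀, e₁₂, e₁₃}
⟦which covered e₃⟧ = {x : ⟨x, e₃⟩ ∈ ⟦covered⟧} = {e₃, e₄, e₅, e₇, e₈, e₉, e₁₁, e₁₃}
⟦flag⟧ = {e₁, e₂, e₃, e₄, e₇, e₈, e₉, e₁₀, e₁₁, e₁₂, e₁₃}
… ∩ ⟦below e₅⟧ = {e₁, e₂, e₃, e₄, e₇, e₈, e₉, e₁₀, e₁₁, e₁₂, e₁₃} ∩ {e₁, e₃, e₄, e₅, e₆, e₇, e₈, e₁₀, e₁₂, e₁₃} = {e₁, e₃, e₄, e₇, e₈, e₁₀, e₁₂, e₁₃}
… ∩ ⟦which covered e₃⟧ = {e₁, e₃, e₄, e₇, e₈, e₁₀, e₁₂, e₁₃} ∩ {e₃, e₄, e₅, e₇, e₈, e₉, e₁₁, e₁₃} = {e₃, e₄, e₇, e₈, e₁₃}
… ∩ ⟦cold⟧ = {e₃, e₄, e₇, e₈, e₁₃} ∩ {e₄, e₅, e₆, e₇, e₉, e₁₁, e₁₂, e₁₃} = {e₄, e₇, e₁₃}
So ⟦cold flag below e₅ which covered e₃⟧ = {e₄, e₇, e₁₃}.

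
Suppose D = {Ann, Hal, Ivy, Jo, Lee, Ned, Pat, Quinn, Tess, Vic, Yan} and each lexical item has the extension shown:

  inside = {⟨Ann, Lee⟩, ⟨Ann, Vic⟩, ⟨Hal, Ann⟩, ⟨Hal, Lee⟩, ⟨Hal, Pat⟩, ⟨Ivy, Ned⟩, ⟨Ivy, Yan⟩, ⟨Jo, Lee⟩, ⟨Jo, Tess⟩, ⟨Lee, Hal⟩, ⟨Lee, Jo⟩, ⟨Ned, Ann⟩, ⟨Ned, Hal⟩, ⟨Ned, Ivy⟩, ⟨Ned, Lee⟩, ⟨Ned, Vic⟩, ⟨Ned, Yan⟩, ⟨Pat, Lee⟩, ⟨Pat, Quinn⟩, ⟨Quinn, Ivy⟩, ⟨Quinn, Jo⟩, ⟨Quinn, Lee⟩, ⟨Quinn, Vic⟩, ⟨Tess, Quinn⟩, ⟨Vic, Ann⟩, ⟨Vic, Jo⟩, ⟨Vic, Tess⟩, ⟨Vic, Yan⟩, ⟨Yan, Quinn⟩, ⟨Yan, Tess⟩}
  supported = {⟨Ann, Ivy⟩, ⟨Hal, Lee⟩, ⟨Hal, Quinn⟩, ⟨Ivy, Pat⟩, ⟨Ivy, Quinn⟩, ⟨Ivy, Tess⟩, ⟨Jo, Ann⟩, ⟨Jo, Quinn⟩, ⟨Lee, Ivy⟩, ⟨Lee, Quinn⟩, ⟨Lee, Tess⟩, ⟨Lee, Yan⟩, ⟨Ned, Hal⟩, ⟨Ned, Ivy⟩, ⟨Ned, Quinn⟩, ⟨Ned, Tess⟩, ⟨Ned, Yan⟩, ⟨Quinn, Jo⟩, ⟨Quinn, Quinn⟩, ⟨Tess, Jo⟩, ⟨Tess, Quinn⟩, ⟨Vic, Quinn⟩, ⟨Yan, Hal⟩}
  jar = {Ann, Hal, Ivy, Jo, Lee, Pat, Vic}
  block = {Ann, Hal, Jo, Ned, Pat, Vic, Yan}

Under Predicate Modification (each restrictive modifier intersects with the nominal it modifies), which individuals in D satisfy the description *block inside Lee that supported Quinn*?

{Hal, Jo, Ned}

⟦inside Lee⟧ = {x : ⟨x, Lee⟩ ∈ ⟦inside⟧} = {Ann, Hal, Jo, Ned, Pat, Quinn}
⟦that supported Quinn⟧ = {x : ⟨x, Quinn⟩ ∈ ⟦supported⟧} = {Hal, Ivy, Jo, Lee, Ned, Quinn, Tess, Vic}
⟦block⟧ = {Ann, Hal, Jo, Ned, Pat, Vic, Yan}
… ∩ ⟦inside Lee⟧ = {Ann, Hal, Jo, Ned, Pat, Vic, Yan} ∩ {Ann, Hal, Jo, Ned, Pat, Quinn} = {Ann, Hal, Jo, Ned, Pat}
… ∩ ⟦that supported Quinn⟧ = {Ann, Hal, Jo, Ned, Pat} ∩ {Hal, Ivy, Jo, Lee, Ned, Quinn, Tess, Vic} = {Hal, Jo, Ned}
So ⟦block inside Lee that supported Quinn⟧ = {Hal, Jo, Ned}.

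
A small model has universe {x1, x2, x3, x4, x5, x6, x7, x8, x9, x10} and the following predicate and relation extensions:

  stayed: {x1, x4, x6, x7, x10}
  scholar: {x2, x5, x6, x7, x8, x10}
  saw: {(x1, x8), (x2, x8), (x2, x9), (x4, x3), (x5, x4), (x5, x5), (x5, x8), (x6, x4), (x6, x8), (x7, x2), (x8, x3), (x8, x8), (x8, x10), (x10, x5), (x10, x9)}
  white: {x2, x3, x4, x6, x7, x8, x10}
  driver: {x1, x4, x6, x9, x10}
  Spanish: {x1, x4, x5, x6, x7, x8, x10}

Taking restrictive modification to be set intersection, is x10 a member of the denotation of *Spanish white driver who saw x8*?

⟦who saw x8⟧ = {x : ⟨x, x8⟩ ∈ ⟦saw⟧} = {x1, x2, x5, x6, x8}
⟦driver⟧ = {x1, x4, x6, x9, x10}
… ∩ ⟦who saw x8⟧ = {x1, x4, x6, x9, x10} ∩ {x1, x2, x5, x6, x8} = {x1, x6}
… ∩ ⟦Spanish⟧ = {x1, x6} ∩ {x1, x4, x5, x6, x7, x8, x10} = {x1, x6}
… ∩ ⟦white⟧ = {x1, x6} ∩ {x2, x3, x4, x6, x7, x8, x10} = {x6}
⟦Spanish white driver who saw x8⟧ = {x6}; x10 ∉ this set.

no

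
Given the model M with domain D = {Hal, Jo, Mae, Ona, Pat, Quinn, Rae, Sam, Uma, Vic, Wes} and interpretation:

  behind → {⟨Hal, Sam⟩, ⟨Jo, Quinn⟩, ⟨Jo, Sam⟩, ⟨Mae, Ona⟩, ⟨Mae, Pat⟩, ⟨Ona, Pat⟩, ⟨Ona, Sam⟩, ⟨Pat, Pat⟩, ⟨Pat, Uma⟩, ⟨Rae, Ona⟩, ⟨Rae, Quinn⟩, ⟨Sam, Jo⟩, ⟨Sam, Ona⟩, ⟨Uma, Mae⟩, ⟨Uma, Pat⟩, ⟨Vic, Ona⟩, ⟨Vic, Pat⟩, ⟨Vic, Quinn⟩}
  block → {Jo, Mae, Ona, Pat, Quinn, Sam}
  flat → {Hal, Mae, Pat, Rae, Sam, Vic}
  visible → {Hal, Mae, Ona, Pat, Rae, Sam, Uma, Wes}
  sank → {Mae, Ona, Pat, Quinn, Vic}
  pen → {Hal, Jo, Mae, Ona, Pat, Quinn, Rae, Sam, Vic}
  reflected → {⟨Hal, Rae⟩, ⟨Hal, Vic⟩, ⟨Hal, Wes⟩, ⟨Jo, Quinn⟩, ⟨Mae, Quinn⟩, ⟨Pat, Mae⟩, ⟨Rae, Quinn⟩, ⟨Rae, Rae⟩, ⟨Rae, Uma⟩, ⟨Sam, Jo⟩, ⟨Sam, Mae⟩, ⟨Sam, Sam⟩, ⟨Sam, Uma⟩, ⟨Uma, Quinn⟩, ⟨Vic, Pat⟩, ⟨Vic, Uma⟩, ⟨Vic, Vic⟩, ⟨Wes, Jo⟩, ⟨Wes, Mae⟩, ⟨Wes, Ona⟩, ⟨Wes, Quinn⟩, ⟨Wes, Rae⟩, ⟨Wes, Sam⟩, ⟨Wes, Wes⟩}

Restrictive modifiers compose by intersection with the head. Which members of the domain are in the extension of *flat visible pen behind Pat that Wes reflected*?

{Mae}

⟦behind Pat⟧ = {x : ⟨x, Pat⟩ ∈ ⟦behind⟧} = {Mae, Ona, Pat, Uma, Vic}
⟦that Wes reflected⟧ = {x : ⟨Wes, x⟩ ∈ ⟦reflected⟧} = {Jo, Mae, Ona, Quinn, Rae, Sam, Wes}
⟦pen⟧ = {Hal, Jo, Mae, Ona, Pat, Quinn, Rae, Sam, Vic}
… ∩ ⟦behind Pat⟧ = {Hal, Jo, Mae, Ona, Pat, Quinn, Rae, Sam, Vic} ∩ {Mae, Ona, Pat, Uma, Vic} = {Mae, Ona, Pat, Vic}
… ∩ ⟦that Wes reflected⟧ = {Mae, Ona, Pat, Vic} ∩ {Jo, Mae, Ona, Quinn, Rae, Sam, Wes} = {Mae, Ona}
… ∩ ⟦flat⟧ = {Mae, Ona} ∩ {Hal, Mae, Pat, Rae, Sam, Vic} = {Mae}
… ∩ ⟦visible⟧ = {Mae} ∩ {Hal, Mae, Ona, Pat, Rae, Sam, Uma, Wes} = {Mae}
So ⟦flat visible pen behind Pat that Wes reflected⟧ = {Mae}.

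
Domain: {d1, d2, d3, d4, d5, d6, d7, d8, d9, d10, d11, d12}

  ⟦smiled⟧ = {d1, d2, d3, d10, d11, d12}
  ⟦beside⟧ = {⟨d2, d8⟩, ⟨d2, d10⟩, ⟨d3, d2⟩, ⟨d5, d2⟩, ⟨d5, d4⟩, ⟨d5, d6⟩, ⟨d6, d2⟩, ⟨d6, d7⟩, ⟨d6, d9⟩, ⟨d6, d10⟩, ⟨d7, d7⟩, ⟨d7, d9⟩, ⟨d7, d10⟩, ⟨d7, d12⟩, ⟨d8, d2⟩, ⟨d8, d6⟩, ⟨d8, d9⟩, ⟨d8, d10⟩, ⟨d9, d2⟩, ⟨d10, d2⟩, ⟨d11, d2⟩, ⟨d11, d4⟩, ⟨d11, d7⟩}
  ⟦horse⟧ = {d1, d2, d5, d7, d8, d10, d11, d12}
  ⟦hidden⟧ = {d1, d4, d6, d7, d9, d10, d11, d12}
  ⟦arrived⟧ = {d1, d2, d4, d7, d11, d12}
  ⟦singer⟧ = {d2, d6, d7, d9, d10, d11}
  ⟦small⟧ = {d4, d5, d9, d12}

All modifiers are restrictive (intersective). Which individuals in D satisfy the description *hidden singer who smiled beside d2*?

⟦who smiled⟧ = ⟦smiled⟧ = {d1, d2, d3, d10, d11, d12}
⟦beside d2⟧ = {x : ⟨x, d2⟩ ∈ ⟦beside⟧} = {d3, d5, d6, d8, d9, d10, d11}
⟦singer⟧ = {d2, d6, d7, d9, d10, d11}
… ∩ ⟦who smiled⟧ = {d2, d6, d7, d9, d10, d11} ∩ {d1, d2, d3, d10, d11, d12} = {d2, d10, d11}
… ∩ ⟦beside d2⟧ = {d2, d10, d11} ∩ {d3, d5, d6, d8, d9, d10, d11} = {d10, d11}
… ∩ ⟦hidden⟧ = {d10, d11} ∩ {d1, d4, d6, d7, d9, d10, d11, d12} = {d10, d11}
So ⟦hidden singer who smiled beside d2⟧ = {d10, d11}.

{d10, d11}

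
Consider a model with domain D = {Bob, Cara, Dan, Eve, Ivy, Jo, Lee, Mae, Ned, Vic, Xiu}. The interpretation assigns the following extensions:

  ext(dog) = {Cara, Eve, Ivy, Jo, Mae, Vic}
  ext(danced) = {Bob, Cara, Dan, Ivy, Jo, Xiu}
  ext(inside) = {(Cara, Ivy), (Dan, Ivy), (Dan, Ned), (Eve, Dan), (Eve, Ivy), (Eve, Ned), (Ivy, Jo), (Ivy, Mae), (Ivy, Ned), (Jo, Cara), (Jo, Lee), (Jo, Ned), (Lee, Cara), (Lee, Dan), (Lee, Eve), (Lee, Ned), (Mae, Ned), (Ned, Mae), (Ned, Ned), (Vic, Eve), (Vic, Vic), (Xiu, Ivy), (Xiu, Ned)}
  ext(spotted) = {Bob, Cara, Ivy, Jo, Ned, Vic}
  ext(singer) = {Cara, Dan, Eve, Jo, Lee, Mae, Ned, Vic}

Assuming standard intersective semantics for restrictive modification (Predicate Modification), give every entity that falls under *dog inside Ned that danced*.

{Ivy, Jo}

⟦inside Ned⟧ = {x : ⟨x, Ned⟩ ∈ ⟦inside⟧} = {Dan, Eve, Ivy, Jo, Lee, Mae, Ned, Xiu}
⟦that danced⟧ = ⟦danced⟧ = {Bob, Cara, Dan, Ivy, Jo, Xiu}
⟦dog⟧ = {Cara, Eve, Ivy, Jo, Mae, Vic}
… ∩ ⟦inside Ned⟧ = {Cara, Eve, Ivy, Jo, Mae, Vic} ∩ {Dan, Eve, Ivy, Jo, Lee, Mae, Ned, Xiu} = {Eve, Ivy, Jo, Mae}
… ∩ ⟦that danced⟧ = {Eve, Ivy, Jo, Mae} ∩ {Bob, Cara, Dan, Ivy, Jo, Xiu} = {Ivy, Jo}
So ⟦dog inside Ned that danced⟧ = {Ivy, Jo}.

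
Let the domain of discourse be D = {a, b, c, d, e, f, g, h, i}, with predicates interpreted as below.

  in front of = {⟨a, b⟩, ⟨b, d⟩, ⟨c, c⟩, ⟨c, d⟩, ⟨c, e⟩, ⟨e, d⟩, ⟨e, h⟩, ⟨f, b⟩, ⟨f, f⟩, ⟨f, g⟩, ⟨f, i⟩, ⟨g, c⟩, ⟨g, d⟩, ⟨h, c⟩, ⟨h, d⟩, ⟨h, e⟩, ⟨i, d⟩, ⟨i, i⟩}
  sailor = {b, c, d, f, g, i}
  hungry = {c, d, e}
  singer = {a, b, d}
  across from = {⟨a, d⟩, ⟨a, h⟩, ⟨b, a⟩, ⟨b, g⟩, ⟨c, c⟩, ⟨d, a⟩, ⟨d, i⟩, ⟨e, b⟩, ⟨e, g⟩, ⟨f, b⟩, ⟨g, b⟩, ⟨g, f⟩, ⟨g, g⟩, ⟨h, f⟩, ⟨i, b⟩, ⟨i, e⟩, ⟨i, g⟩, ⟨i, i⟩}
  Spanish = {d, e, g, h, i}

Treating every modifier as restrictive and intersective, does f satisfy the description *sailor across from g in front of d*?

⟦across from g⟧ = {x : ⟨x, g⟩ ∈ ⟦across from⟧} = {b, e, g, i}
⟦in front of d⟧ = {x : ⟨x, d⟩ ∈ ⟦in front of⟧} = {b, c, e, g, h, i}
⟦sailor⟧ = {b, c, d, f, g, i}
… ∩ ⟦across from g⟧ = {b, c, d, f, g, i} ∩ {b, e, g, i} = {b, g, i}
… ∩ ⟦in front of d⟧ = {b, g, i} ∩ {b, c, e, g, h, i} = {b, g, i}
⟦sailor across from g in front of d⟧ = {b, g, i}; f ∉ this set.

no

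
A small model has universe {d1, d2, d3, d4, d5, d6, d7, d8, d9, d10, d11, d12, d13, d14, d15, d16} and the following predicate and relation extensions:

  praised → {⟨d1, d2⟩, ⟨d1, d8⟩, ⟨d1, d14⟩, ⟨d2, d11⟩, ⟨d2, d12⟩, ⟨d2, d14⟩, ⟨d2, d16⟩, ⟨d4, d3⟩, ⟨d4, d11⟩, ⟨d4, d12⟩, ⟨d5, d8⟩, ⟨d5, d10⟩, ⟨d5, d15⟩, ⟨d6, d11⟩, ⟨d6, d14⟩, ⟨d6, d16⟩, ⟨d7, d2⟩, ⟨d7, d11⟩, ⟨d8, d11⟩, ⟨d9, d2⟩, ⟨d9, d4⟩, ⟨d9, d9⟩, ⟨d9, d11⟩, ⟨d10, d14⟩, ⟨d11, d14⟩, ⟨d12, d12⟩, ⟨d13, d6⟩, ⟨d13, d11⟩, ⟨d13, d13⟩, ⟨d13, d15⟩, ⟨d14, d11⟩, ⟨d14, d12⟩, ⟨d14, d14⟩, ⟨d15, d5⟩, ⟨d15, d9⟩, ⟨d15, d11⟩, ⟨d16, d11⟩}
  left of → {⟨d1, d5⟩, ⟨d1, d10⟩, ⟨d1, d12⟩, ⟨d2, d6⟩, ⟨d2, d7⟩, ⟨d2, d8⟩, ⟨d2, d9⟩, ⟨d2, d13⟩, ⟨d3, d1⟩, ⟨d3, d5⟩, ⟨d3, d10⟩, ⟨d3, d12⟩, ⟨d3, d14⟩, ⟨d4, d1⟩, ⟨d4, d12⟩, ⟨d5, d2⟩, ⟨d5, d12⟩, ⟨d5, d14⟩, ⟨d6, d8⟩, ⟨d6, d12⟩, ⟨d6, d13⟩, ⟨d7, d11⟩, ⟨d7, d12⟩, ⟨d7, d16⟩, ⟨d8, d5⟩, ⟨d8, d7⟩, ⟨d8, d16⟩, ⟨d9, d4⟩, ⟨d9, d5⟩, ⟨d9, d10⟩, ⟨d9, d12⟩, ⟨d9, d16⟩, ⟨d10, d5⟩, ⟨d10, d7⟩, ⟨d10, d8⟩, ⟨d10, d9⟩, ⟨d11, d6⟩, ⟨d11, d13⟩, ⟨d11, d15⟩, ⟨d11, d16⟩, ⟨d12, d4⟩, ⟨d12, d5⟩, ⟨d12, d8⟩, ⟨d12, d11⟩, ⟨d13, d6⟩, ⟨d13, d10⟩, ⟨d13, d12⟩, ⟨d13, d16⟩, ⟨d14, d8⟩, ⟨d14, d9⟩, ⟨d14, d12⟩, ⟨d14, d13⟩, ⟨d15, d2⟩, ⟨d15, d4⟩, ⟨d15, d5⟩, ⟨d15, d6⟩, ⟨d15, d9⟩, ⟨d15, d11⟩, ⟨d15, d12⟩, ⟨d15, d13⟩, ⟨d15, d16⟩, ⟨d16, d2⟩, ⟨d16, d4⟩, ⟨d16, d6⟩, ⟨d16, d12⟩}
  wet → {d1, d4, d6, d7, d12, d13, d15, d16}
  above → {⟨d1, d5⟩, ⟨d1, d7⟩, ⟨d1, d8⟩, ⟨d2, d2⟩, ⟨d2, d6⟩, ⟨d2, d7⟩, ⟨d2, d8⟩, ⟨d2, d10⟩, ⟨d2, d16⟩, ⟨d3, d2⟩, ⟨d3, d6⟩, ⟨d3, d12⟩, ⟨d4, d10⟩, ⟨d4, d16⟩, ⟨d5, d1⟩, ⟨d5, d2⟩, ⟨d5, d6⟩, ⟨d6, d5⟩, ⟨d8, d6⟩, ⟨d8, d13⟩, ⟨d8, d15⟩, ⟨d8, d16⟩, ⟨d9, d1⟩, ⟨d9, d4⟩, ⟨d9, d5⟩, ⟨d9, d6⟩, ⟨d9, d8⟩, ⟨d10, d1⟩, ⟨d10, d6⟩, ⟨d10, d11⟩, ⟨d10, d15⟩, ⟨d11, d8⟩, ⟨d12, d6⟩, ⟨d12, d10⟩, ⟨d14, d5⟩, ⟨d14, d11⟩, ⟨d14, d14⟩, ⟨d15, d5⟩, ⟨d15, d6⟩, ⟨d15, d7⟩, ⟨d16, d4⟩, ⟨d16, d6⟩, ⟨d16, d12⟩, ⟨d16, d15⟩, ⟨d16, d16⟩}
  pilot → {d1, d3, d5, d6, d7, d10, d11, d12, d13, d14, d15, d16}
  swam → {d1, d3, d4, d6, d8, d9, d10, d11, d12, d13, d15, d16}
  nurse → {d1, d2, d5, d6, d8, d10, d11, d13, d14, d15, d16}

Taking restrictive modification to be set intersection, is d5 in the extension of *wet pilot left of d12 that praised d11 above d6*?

no

⟦left of d12⟧ = {x : ⟨x, d12⟩ ∈ ⟦left of⟧} = {d1, d3, d4, d5, d6, d7, d9, d13, d14, d15, d16}
⟦that praised d11⟧ = {x : ⟨x, d11⟩ ∈ ⟦praised⟧} = {d2, d4, d6, d7, d8, d9, d13, d14, d15, d16}
⟦above d6⟧ = {x : ⟨x, d6⟩ ∈ ⟦above⟧} = {d2, d3, d5, d8, d9, d10, d12, d15, d16}
⟦pilot⟧ = {d1, d3, d5, d6, d7, d10, d11, d12, d13, d14, d15, d16}
… ∩ ⟦left of d12⟧ = {d1, d3, d5, d6, d7, d10, d11, d12, d13, d14, d15, d16} ∩ {d1, d3, d4, d5, d6, d7, d9, d13, d14, d15, d16} = {d1, d3, d5, d6, d7, d13, d14, d15, d16}
… ∩ ⟦that praised d11⟧ = {d1, d3, d5, d6, d7, d13, d14, d15, d16} ∩ {d2, d4, d6, d7, d8, d9, d13, d14, d15, d16} = {d6, d7, d13, d14, d15, d16}
… ∩ ⟦above d6⟧ = {d6, d7, d13, d14, d15, d16} ∩ {d2, d3, d5, d8, d9, d10, d12, d15, d16} = {d15, d16}
… ∩ ⟦wet⟧ = {d15, d16} ∩ {d1, d4, d6, d7, d12, d13, d15, d16} = {d15, d16}
⟦wet pilot left of d12 that praised d11 above d6⟧ = {d15, d16}; d5 ∉ this set.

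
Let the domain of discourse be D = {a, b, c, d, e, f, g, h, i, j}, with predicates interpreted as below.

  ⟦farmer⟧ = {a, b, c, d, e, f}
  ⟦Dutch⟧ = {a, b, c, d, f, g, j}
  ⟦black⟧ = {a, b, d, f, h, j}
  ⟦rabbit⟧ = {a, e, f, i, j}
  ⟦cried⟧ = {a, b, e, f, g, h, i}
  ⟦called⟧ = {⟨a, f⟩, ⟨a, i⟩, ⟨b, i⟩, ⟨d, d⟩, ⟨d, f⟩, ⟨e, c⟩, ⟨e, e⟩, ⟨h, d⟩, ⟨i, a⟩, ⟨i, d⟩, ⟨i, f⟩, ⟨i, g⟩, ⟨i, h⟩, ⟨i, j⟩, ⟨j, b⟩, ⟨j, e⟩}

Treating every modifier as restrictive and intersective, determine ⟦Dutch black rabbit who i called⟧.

{a, f, j}

⟦who i called⟧ = {x : ⟨i, x⟩ ∈ ⟦called⟧} = {a, d, f, g, h, j}
⟦rabbit⟧ = {a, e, f, i, j}
… ∩ ⟦who i called⟧ = {a, e, f, i, j} ∩ {a, d, f, g, h, j} = {a, f, j}
… ∩ ⟦Dutch⟧ = {a, f, j} ∩ {a, b, c, d, f, g, j} = {a, f, j}
… ∩ ⟦black⟧ = {a, f, j} ∩ {a, b, d, f, h, j} = {a, f, j}
So ⟦Dutch black rabbit who i called⟧ = {a, f, j}.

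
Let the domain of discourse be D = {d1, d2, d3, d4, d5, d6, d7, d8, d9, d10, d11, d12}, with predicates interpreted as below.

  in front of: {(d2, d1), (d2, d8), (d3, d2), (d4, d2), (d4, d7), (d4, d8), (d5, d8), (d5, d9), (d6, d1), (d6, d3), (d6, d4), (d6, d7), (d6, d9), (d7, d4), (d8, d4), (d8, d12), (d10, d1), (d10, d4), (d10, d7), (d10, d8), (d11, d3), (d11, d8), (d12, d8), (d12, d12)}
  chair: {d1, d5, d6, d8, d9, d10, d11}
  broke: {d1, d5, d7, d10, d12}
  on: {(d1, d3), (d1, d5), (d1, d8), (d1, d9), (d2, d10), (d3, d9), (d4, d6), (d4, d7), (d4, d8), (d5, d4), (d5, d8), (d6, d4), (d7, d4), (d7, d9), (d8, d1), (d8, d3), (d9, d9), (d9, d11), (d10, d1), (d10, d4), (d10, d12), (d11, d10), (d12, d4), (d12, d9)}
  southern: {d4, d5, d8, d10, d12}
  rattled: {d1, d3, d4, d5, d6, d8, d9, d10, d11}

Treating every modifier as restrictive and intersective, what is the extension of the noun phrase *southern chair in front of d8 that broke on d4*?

⟦in front of d8⟧ = {x : ⟨x, d8⟩ ∈ ⟦in front of⟧} = {d2, d4, d5, d10, d11, d12}
⟦that broke⟧ = ⟦broke⟧ = {d1, d5, d7, d10, d12}
⟦on d4⟧ = {x : ⟨x, d4⟩ ∈ ⟦on⟧} = {d5, d6, d7, d10, d12}
⟦chair⟧ = {d1, d5, d6, d8, d9, d10, d11}
… ∩ ⟦in front of d8⟧ = {d1, d5, d6, d8, d9, d10, d11} ∩ {d2, d4, d5, d10, d11, d12} = {d5, d10, d11}
… ∩ ⟦that broke⟧ = {d5, d10, d11} ∩ {d1, d5, d7, d10, d12} = {d5, d10}
… ∩ ⟦on d4⟧ = {d5, d10} ∩ {d5, d6, d7, d10, d12} = {d5, d10}
… ∩ ⟦southern⟧ = {d5, d10} ∩ {d4, d5, d8, d10, d12} = {d5, d10}
So ⟦southern chair in front of d8 that broke on d4⟧ = {d5, d10}.

{d5, d10}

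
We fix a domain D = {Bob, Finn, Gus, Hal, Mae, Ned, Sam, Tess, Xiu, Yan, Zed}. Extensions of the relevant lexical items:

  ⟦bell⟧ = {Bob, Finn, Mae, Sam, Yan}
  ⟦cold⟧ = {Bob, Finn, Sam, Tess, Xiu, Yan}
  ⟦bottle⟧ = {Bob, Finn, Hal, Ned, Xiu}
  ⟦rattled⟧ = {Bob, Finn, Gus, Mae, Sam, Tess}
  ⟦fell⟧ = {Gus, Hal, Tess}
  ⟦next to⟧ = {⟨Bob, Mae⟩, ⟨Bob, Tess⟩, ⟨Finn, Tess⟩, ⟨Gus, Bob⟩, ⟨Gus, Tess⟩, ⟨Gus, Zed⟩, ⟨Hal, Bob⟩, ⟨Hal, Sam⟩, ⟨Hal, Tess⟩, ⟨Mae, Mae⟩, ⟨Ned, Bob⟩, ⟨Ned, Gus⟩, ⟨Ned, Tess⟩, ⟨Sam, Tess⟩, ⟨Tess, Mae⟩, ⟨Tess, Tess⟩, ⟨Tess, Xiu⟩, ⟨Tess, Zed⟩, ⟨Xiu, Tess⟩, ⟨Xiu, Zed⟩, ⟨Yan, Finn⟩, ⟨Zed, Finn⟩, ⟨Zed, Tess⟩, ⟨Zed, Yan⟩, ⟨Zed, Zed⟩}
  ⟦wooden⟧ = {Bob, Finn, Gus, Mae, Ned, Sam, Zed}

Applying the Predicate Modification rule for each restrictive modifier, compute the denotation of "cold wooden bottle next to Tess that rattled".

{Bob, Finn}

⟦next to Tess⟧ = {x : ⟨x, Tess⟩ ∈ ⟦next to⟧} = {Bob, Finn, Gus, Hal, Ned, Sam, Tess, Xiu, Zed}
⟦that rattled⟧ = ⟦rattled⟧ = {Bob, Finn, Gus, Mae, Sam, Tess}
⟦bottle⟧ = {Bob, Finn, Hal, Ned, Xiu}
… ∩ ⟦next to Tess⟧ = {Bob, Finn, Hal, Ned, Xiu} ∩ {Bob, Finn, Gus, Hal, Ned, Sam, Tess, Xiu, Zed} = {Bob, Finn, Hal, Ned, Xiu}
… ∩ ⟦that rattled⟧ = {Bob, Finn, Hal, Ned, Xiu} ∩ {Bob, Finn, Gus, Mae, Sam, Tess} = {Bob, Finn}
… ∩ ⟦cold⟧ = {Bob, Finn} ∩ {Bob, Finn, Sam, Tess, Xiu, Yan} = {Bob, Finn}
… ∩ ⟦wooden⟧ = {Bob, Finn} ∩ {Bob, Finn, Gus, Mae, Ned, Sam, Zed} = {Bob, Finn}
So ⟦cold wooden bottle next to Tess that rattled⟧ = {Bob, Finn}.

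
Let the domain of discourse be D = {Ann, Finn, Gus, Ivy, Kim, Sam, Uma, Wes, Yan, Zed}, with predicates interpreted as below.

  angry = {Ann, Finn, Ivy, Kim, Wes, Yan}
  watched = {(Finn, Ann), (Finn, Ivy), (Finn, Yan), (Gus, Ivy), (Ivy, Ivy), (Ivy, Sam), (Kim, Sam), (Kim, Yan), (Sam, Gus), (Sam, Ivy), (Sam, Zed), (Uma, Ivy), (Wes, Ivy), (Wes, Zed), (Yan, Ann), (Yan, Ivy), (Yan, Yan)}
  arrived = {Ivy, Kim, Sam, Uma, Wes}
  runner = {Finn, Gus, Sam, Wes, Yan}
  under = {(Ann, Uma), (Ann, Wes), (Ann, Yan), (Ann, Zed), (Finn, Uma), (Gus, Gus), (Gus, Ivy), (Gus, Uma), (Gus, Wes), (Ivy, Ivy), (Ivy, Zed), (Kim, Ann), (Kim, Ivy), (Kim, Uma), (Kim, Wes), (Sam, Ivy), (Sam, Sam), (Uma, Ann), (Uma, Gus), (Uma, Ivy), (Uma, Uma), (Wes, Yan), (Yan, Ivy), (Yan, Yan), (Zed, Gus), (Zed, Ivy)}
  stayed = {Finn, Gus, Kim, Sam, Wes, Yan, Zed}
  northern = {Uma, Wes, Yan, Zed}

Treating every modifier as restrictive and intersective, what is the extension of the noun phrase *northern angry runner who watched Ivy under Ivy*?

{Yan}

⟦who watched Ivy⟧ = {x : ⟨x, Ivy⟩ ∈ ⟦watched⟧} = {Finn, Gus, Ivy, Sam, Uma, Wes, Yan}
⟦under Ivy⟧ = {x : ⟨x, Ivy⟩ ∈ ⟦under⟧} = {Gus, Ivy, Kim, Sam, Uma, Yan, Zed}
⟦runner⟧ = {Finn, Gus, Sam, Wes, Yan}
… ∩ ⟦who watched Ivy⟧ = {Finn, Gus, Sam, Wes, Yan} ∩ {Finn, Gus, Ivy, Sam, Uma, Wes, Yan} = {Finn, Gus, Sam, Wes, Yan}
… ∩ ⟦under Ivy⟧ = {Finn, Gus, Sam, Wes, Yan} ∩ {Gus, Ivy, Kim, Sam, Uma, Yan, Zed} = {Gus, Sam, Yan}
… ∩ ⟦northern⟧ = {Gus, Sam, Yan} ∩ {Uma, Wes, Yan, Zed} = {Yan}
… ∩ ⟦angry⟧ = {Yan} ∩ {Ann, Finn, Ivy, Kim, Wes, Yan} = {Yan}
So ⟦northern angry runner who watched Ivy under Ivy⟧ = {Yan}.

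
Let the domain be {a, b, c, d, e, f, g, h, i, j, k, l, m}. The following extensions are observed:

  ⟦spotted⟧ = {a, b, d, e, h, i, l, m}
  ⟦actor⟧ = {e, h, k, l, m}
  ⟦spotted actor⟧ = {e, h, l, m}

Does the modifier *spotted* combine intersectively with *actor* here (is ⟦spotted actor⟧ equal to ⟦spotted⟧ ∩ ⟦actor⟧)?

yes

⟦spotted⟧ ∩ ⟦actor⟧ = {a, b, d, e, h, i, l, m} ∩ {e, h, k, l, m} = {e, h, l, m}
Observed ⟦spotted actor⟧ = {e, h, l, m}.
These coincide, so the modifier is intersective here.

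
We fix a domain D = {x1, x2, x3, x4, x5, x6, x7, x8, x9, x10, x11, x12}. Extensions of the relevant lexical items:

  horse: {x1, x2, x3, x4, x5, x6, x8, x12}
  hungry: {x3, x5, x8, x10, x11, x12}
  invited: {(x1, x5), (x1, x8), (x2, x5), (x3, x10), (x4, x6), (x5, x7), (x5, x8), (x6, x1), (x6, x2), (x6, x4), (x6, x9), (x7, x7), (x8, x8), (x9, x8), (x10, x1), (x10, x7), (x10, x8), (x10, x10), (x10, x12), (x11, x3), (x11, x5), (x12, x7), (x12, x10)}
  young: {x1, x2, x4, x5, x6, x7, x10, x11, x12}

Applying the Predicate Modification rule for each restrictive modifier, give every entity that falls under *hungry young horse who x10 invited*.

⟦who x10 invited⟧ = {x : ⟨x10, x⟩ ∈ ⟦invited⟧} = {x1, x7, x8, x10, x12}
⟦horse⟧ = {x1, x2, x3, x4, x5, x6, x8, x12}
… ∩ ⟦who x10 invited⟧ = {x1, x2, x3, x4, x5, x6, x8, x12} ∩ {x1, x7, x8, x10, x12} = {x1, x8, x12}
… ∩ ⟦hungry⟧ = {x1, x8, x12} ∩ {x3, x5, x8, x10, x11, x12} = {x8, x12}
… ∩ ⟦young⟧ = {x8, x12} ∩ {x1, x2, x4, x5, x6, x7, x10, x11, x12} = {x12}
So ⟦hungry young horse who x10 invited⟧ = {x12}.

{x12}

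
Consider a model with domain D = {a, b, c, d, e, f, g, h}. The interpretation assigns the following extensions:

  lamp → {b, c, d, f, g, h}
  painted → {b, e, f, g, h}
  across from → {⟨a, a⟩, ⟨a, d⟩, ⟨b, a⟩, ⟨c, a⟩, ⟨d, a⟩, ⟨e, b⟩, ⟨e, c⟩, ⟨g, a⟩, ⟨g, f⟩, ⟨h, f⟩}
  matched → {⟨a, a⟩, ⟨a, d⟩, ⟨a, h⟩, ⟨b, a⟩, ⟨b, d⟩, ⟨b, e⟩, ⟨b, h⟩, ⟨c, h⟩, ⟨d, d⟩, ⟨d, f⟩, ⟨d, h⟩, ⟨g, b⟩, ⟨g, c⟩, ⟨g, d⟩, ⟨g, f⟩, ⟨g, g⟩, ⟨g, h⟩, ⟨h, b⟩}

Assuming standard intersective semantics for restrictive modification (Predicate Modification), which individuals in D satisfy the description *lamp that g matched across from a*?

⟦that g matched⟧ = {x : ⟨g, x⟩ ∈ ⟦matched⟧} = {b, c, d, f, g, h}
⟦across from a⟧ = {x : ⟨x, a⟩ ∈ ⟦across from⟧} = {a, b, c, d, g}
⟦lamp⟧ = {b, c, d, f, g, h}
… ∩ ⟦that g matched⟧ = {b, c, d, f, g, h} ∩ {b, c, d, f, g, h} = {b, c, d, f, g, h}
… ∩ ⟦across from a⟧ = {b, c, d, f, g, h} ∩ {a, b, c, d, g} = {b, c, d, g}
So ⟦lamp that g matched across from a⟧ = {b, c, d, g}.

{b, c, d, g}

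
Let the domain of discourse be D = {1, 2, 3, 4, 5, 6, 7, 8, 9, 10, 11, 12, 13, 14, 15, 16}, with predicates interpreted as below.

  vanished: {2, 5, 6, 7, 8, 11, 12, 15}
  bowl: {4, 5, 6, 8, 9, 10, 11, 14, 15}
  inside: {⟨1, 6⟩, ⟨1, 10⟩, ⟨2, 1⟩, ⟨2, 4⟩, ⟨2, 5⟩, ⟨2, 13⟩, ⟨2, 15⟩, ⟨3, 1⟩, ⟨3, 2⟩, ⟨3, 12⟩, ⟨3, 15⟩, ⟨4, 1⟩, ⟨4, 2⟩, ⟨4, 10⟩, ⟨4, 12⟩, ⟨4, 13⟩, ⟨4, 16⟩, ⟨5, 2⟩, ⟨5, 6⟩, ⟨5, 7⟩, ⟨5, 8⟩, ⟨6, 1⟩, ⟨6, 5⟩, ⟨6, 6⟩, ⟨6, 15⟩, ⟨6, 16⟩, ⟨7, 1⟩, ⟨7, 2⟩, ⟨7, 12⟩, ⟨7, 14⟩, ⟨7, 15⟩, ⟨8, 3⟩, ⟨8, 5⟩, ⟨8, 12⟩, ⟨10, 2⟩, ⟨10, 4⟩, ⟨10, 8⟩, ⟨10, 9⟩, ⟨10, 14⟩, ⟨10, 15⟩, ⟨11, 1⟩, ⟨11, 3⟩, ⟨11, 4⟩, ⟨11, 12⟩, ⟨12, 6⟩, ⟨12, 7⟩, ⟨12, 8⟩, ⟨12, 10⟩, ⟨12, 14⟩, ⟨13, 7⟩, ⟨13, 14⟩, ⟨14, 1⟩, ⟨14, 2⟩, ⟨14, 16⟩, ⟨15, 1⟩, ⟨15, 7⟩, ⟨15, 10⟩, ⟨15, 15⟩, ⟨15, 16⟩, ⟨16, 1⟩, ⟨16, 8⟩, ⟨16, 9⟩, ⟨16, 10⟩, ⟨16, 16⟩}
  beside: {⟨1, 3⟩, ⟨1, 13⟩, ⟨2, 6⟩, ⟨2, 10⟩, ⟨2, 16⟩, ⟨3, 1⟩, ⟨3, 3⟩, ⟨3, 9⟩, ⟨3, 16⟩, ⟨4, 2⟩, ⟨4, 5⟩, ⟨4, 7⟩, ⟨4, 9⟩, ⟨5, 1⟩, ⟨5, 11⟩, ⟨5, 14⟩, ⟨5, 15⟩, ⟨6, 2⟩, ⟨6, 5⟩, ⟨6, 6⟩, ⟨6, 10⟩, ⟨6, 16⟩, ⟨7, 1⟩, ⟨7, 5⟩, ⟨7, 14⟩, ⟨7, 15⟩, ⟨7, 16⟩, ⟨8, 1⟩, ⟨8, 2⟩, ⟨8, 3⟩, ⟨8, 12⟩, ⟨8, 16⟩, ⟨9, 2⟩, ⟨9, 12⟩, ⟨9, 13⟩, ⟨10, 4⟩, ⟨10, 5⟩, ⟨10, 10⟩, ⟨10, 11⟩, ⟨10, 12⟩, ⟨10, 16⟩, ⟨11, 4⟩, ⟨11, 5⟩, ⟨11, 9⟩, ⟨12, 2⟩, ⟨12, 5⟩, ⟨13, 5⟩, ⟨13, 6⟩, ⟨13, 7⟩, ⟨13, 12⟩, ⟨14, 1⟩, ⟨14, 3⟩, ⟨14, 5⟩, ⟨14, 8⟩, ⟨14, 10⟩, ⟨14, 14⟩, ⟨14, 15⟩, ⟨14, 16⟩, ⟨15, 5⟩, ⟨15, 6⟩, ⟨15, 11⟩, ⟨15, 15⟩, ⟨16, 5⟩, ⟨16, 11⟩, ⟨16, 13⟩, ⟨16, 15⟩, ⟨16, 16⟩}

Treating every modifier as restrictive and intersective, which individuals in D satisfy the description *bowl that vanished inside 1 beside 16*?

⟦that vanished⟧ = ⟦vanished⟧ = {2, 5, 6, 7, 8, 11, 12, 15}
⟦inside 1⟧ = {x : ⟨x, 1⟩ ∈ ⟦inside⟧} = {2, 3, 4, 6, 7, 11, 14, 15, 16}
⟦beside 16⟧ = {x : ⟨x, 16⟩ ∈ ⟦beside⟧} = {2, 3, 6, 7, 8, 10, 14, 16}
⟦bowl⟧ = {4, 5, 6, 8, 9, 10, 11, 14, 15}
… ∩ ⟦that vanished⟧ = {4, 5, 6, 8, 9, 10, 11, 14, 15} ∩ {2, 5, 6, 7, 8, 11, 12, 15} = {5, 6, 8, 11, 15}
… ∩ ⟦inside 1⟧ = {5, 6, 8, 11, 15} ∩ {2, 3, 4, 6, 7, 11, 14, 15, 16} = {6, 11, 15}
… ∩ ⟦beside 16⟧ = {6, 11, 15} ∩ {2, 3, 6, 7, 8, 10, 14, 16} = {6}
So ⟦bowl that vanished inside 1 beside 16⟧ = {6}.

{6}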